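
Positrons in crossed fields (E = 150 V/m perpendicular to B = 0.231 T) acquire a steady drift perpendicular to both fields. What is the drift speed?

v_d ≈ 649 m/s

The E×B drift speed is v_d = E/B.
v_d = 150/0.231 = 649 m/s.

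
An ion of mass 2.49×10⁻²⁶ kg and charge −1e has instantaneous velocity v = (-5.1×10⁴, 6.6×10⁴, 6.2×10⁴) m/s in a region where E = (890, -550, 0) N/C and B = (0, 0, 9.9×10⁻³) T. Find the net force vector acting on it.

v×B = (653, 505, 0) N/C.
E + v×B = (1540, -45.1, 0) N/C.
F = q(E + v×B) = (−1.602×10⁻¹⁹ C)·(1540, -45.1, 0) = (-2.47×10⁻¹⁶, 7.23×10⁻¹⁸, 0) N.

F ≈ (-2.47×10⁻¹⁶, 7.23×10⁻¹⁸, 0) N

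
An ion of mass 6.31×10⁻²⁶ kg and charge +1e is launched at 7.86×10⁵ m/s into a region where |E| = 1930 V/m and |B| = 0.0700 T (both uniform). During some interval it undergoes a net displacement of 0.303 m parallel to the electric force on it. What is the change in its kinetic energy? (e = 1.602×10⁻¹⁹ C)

ΔKE ≈ 9.37×10⁻¹⁷ J

The magnetic force is always ⟂ v and does no work; only the electric force changes KE.
ΔKE = F_E · d = |q|E d = (1.602×10⁻¹⁹)(1930)(0.303) ≈ 9.37×10⁻¹⁷ J.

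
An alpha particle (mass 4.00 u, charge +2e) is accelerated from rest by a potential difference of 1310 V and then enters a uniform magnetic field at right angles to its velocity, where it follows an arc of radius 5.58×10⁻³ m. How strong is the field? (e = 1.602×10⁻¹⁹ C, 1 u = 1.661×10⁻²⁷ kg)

v = √(2|q|V/m) = √(2·3.204×10⁻¹⁹·1310/6.644×10⁻²⁷) ≈ 3.555×10⁵ m/s.
B = mv/(|q|r) = (6.644×10⁻²⁷)(3.555×10⁵)/((3.204×10⁻¹⁹)(5.58×10⁻³)) ≈ 1.32 T.

B ≈ 1.32 T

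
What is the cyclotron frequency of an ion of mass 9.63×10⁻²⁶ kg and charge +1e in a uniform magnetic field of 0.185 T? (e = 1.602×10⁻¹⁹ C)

f = |q|B/(2πm).
f = (1.602×10⁻¹⁹)(0.185)/(2π·9.63×10⁻²⁶) ≈ 4.90×10⁴ Hz.

f ≈ 4.90×10⁴ Hz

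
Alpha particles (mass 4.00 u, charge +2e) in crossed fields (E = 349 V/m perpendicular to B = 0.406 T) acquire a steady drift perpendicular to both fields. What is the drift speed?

v_d ≈ 860 m/s

In crossed fields the guiding centre drifts at v_d = |E×B|/B² = E/B, independent of charge and mass.
v_d = 349/0.406 = 860 m/s.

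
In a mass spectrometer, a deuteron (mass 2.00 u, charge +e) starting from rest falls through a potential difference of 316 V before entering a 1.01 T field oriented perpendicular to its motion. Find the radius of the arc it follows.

r ≈ 3.58×10⁻³ m

Acceleration: |q|V = ½mv² ⇒ v = √(2|q|V/m) = √(2·1.602×10⁻¹⁹·316/3.322×10⁻²⁷) ≈ 1.746×10⁵ m/s.
In the field: r = mv/(|q|B) = (3.322×10⁻²⁷)(1.746×10⁵)/((1.602×10⁻¹⁹)(1.01)) ≈ 3.58×10⁻³ m.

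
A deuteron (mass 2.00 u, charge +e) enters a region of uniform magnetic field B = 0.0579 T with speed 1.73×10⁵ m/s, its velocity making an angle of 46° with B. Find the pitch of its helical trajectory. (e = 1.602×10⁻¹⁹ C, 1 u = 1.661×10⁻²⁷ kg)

p ≈ 0.270 m

v∥ = v cosθ = 1.73×10⁵·cos46° ≈ 1.202×10⁵ m/s.
T = 2πm/(|q|B) = 2π(3.322×10⁻²⁷)/((1.602×10⁻¹⁹)(0.0579)) ≈ 2.250×10⁻⁶ s.
pitch = v∥ T = (1.202×10⁵)(2.250×10⁻⁶) ≈ 0.270 m.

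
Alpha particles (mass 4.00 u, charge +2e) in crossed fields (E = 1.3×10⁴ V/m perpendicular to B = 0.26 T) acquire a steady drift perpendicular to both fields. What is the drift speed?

v_d ≈ 5.0×10⁴ m/s

In crossed fields the guiding centre drifts at v_d = |E×B|/B² = E/B, independent of charge and mass.
v_d = 1.3×10⁴/0.26 = 5.0×10⁴ m/s.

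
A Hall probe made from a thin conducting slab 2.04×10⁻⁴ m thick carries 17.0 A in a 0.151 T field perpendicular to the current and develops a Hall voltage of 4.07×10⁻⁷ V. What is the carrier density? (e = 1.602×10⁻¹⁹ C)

From V_H = IB/(n e t), n = IB/(V_H e t).
n = (17.0)(0.151)/((4.07×10⁻⁷)(1.602×10⁻¹⁹)(2.04×10⁻⁴)) ≈ 1.93×10²⁹ m⁻³.

n ≈ 1.93×10²⁹ m⁻³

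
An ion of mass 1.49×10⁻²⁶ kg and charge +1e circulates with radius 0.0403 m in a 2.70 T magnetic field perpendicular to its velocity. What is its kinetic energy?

v = |q|Br/m, then KE = ½mv² = (qBr)²/(2m).
v = (1.602×10⁻¹⁹)(2.70)(0.0403)/1.49×10⁻²⁶ ≈ 1.170×10⁶ m/s.
KE = ½(1.49×10⁻²⁶)(1.170×10⁶)² ≈ 1.02×10⁻¹⁴ J = 6.36×10⁴ eV.

KE ≈ 6.36×10⁴ eV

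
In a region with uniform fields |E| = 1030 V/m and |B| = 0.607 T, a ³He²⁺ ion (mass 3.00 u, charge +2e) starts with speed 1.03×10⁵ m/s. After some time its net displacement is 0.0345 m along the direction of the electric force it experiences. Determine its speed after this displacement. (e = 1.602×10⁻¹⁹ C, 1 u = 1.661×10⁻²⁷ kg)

v_f ≈ 1.23×10⁵ m/s

B does no work; ΔKE = |q|E d.
½mv_f² = ½mv₀² + |q|Ed = ½(4.983×10⁻²⁷)(1.03×10⁵)² + (3.204×10⁻¹⁹)(1030)(0.0345) ≈ 2.643×10⁻¹⁷ J + 1.139×10⁻¹⁷ J ≈ 3.782×10⁻¹⁷ J.
v_f = √(2·3.782×10⁻¹⁷/4.983×10⁻²⁷) ≈ 1.23×10⁵ m/s.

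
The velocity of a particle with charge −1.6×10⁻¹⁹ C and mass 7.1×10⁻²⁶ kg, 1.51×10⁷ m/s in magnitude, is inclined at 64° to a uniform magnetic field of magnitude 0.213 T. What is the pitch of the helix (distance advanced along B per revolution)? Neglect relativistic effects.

p ≈ 86.6 m

v∥ = v cosθ = 1.51×10⁷·cos64° ≈ 6.619×10⁶ m/s.
T = 2πm/(|q|B) = 2π(7.1×10⁻²⁶)/((1.6×10⁻¹⁹)(0.213)) ≈ 1.309×10⁻⁵ s.
pitch = v∥ T = (6.619×10⁶)(1.309×10⁻⁵) ≈ 86.6 m.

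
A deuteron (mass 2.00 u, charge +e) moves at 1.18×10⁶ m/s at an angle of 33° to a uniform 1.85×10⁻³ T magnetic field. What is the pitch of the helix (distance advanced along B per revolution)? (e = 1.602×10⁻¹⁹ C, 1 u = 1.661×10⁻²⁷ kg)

v∥ = v cosθ = 1.18×10⁶·cos33° ≈ 9.896×10⁵ m/s.
T = 2πm/(|q|B) = 2π(3.322×10⁻²⁷)/((1.602×10⁻¹⁹)(1.85×10⁻³)) ≈ 7.043×10⁻⁵ s.
pitch = v∥ T = (9.896×10⁵)(7.043×10⁻⁵) ≈ 69.7 m.

p ≈ 69.7 m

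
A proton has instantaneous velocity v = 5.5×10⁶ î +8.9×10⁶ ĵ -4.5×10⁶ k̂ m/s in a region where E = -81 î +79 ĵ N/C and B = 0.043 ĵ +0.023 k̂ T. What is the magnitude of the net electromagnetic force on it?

|F| ≈ 7.69×10⁻¹⁴ N

v×B = (3.98×10⁵, -1.26×10⁵, 2.36×10⁵) N/C.
E + v×B = (3.98×10⁵, -1.26×10⁵, 2.36×10⁵) N/C.
F = q(E + v×B) = (1.602×10⁻¹⁹ C)·(3.98×10⁵, -1.26×10⁵, 2.36×10⁵) = (6.38×10⁻¹⁴, -2.03×10⁻¹⁴, 3.79×10⁻¹⁴) N.
|F| = 7.69×10⁻¹⁴ N.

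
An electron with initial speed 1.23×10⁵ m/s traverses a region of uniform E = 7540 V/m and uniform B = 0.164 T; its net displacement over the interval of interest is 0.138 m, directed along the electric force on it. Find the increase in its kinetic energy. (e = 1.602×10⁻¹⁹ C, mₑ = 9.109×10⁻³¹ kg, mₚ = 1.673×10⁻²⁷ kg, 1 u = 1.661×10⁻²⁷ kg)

The magnetic force is always ⟂ v and does no work; only the electric force changes KE.
ΔKE = F_E · d = |q|E d = (1.602×10⁻¹⁹)(7540)(0.138) ≈ 1.67×10⁻¹⁶ J.

ΔKE ≈ 1.67×10⁻¹⁶ J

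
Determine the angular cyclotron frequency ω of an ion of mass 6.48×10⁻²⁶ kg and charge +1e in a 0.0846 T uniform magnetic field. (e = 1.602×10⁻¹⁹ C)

ω ≈ 2.09×10⁵ rad/s

ω = |q|B/m.
ω = (1.602×10⁻¹⁹)(0.0846)/6.48×10⁻²⁶ ≈ 2.09×10⁵ rad/s.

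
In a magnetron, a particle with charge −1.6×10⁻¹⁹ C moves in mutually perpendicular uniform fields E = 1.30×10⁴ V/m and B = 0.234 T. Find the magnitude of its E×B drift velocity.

v_d ≈ 5.56×10⁴ m/s

The E×B drift speed is v_d = E/B.
v_d = 1.30×10⁴/0.234 = 5.56×10⁴ m/s.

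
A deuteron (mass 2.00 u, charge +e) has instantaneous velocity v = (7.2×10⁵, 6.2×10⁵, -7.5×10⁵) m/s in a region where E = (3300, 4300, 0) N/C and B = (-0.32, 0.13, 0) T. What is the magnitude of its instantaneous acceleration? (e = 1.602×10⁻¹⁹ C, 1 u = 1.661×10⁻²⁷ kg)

|a| ≈ 1.90×10¹³ m/s²

v×B = (9.75×10⁴, 2.40×10⁵, 2.92×10⁵) N/C.
E + v×B = (1.01×10⁵, 2.44×10⁵, 2.92×10⁵) N/C.
F = q(E + v×B) = (1.602×10⁻¹⁹ C)·(1.01×10⁵, 2.44×10⁵, 2.92×10⁵) = (1.61×10⁻¹⁴, 3.91×10⁻¹⁴, 4.68×10⁻¹⁴) N.
|a| = |F|/m = 6.309×10⁻¹⁴/3.322×10⁻²⁷ ≈ 1.90×10¹³ m/s².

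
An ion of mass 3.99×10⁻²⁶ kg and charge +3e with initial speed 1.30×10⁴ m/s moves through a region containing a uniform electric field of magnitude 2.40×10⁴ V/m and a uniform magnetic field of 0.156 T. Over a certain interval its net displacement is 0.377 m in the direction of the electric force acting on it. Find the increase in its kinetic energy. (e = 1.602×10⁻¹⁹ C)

The magnetic force is always ⟂ v and does no work; only the electric force changes KE.
ΔKE = F_E · d = |q|E d = (4.806×10⁻¹⁹)(2.40×10⁴)(0.377) ≈ 4.35×10⁻¹⁵ J.

ΔKE ≈ 4.35×10⁻¹⁵ J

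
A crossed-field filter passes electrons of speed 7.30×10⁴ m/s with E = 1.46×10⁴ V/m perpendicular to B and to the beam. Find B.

Balance of forces in the selector: qE = qvB ⇒ B = E/v.
B = 1.46×10⁴/7.30×10⁴ = 0.200 T.

B = 0.200 T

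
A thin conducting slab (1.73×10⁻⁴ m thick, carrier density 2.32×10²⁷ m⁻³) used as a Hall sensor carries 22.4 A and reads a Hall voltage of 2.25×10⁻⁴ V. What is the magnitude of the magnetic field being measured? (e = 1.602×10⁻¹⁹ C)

B ≈ 0.646 T

From V_H = IB/(n e t), B = V_H n e t / I.
B = (2.25×10⁻⁴)(2.32×10²⁷)(1.602×10⁻¹⁹)(1.73×10⁻⁴)/22.4 ≈ 0.646 T.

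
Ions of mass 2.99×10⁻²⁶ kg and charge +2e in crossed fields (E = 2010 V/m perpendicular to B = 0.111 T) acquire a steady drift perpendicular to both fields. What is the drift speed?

The E×B drift speed is v_d = E/B.
v_d = 2010/0.111 = 1.81×10⁴ m/s.

v_d ≈ 1.81×10⁴ m/s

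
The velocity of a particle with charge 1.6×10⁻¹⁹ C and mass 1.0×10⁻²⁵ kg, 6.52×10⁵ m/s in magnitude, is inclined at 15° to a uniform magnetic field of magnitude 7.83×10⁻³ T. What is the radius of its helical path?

r ≈ 13.5 m

v⊥ = v sinθ = 6.52×10⁵·sin15° ≈ 1.688×10⁵ m/s.
r = m v⊥/(|q|B) = (1.0×10⁻²⁵)(1.688×10⁵)/((1.6×10⁻¹⁹)(7.83×10⁻³)) ≈ 13.5 m.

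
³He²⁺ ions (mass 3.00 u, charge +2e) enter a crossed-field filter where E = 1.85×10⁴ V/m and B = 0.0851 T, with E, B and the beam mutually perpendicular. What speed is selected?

v = 2.17×10⁵ m/s

Straight-line motion ⇒ electric and magnetic forces cancel, so E = vB.
v = E/B = 1.85×10⁴/0.0851 = 2.17×10⁵ m/s.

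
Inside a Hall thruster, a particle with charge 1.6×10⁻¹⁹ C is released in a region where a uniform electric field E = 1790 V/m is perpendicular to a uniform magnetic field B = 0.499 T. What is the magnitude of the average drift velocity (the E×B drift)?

v_d ≈ 3590 m/s

The E×B drift speed is v_d = E/B.
v_d = 1790/0.499 = 3590 m/s.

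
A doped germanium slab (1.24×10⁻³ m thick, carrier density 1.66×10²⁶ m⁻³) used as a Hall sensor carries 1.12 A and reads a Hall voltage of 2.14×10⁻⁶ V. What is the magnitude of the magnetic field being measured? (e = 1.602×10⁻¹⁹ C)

From V_H = IB/(n e t), B = V_H n e t / I.
B = (2.14×10⁻⁶)(1.66×10²⁶)(1.602×10⁻¹⁹)(1.24×10⁻³)/1.12 ≈ 0.0630 T.

B ≈ 0.0630 T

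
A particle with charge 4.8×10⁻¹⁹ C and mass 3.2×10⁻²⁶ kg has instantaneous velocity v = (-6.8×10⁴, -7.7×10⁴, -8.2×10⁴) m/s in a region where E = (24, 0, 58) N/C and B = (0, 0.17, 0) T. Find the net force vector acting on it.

F ≈ (6.70×10⁻¹⁵, 0, -5.52×10⁻¹⁵) N

v×B = (1.39×10⁴, 0, -1.16×10⁴) N/C.
E + v×B = (1.40×10⁴, 0, -1.15×10⁴) N/C.
F = q(E + v×B) = (4.8×10⁻¹⁹ C)·(1.40×10⁴, 0, -1.15×10⁴) = (6.70×10⁻¹⁵, 0, -5.52×10⁻¹⁵) N.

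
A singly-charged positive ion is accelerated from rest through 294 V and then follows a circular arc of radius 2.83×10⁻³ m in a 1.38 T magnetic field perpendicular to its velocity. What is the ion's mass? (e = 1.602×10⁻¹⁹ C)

m ≈ 4.16×10⁻²⁷ kg

Combine |q|V = ½mv² and r = mv/(|q|B): eliminate v to get m = qB²r²/(2V).
m = (1.602×10⁻¹⁹)(1.38)²(2.83×10⁻³)²/(2·294) ≈ 4.16×10⁻²⁷ kg.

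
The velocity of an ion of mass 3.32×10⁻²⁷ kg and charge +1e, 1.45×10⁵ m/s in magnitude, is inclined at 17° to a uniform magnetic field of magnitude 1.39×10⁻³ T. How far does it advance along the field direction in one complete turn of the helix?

v∥ = v cosθ = 1.45×10⁵·cos17° ≈ 1.387×10⁵ m/s.
T = 2πm/(|q|B) = 2π(3.32×10⁻²⁷)/((1.602×10⁻¹⁹)(1.39×10⁻³)) ≈ 9.368×10⁻⁵ s.
pitch = v∥ T = (1.387×10⁵)(9.368×10⁻⁵) ≈ 13.0 m.

p ≈ 13.0 m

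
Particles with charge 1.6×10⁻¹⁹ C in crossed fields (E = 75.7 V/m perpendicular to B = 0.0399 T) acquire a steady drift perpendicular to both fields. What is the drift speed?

v_d ≈ 1900 m/s

The steady drift has the magnetic force balancing the electric force, so v_d = E/B.
v_d = 75.7/0.0399 = 1900 m/s.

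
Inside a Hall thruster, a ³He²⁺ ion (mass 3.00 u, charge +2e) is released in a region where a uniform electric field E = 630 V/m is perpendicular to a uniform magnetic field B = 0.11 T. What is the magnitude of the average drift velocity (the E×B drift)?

The steady drift has the magnetic force balancing the electric force, so v_d = E/B.
v_d = 630/0.11 = 5700 m/s.

v_d ≈ 5700 m/s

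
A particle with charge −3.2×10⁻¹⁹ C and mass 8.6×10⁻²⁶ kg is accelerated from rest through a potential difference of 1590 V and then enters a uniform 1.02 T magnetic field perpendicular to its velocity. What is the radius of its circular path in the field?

Acceleration: |q|V = ½mv² ⇒ v = √(2|q|V/m) = √(2·3.2×10⁻¹⁹·1590/8.6×10⁻²⁶) ≈ 1.088×10⁵ m/s.
In the field: r = mv/(|q|B) = (8.6×10⁻²⁶)(1.088×10⁵)/((3.2×10⁻¹⁹)(1.02)) ≈ 0.0287 m.

r ≈ 0.0287 m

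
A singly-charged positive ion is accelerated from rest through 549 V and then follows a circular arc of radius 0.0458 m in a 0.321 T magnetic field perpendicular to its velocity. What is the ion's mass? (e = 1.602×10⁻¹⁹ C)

m ≈ 3.15×10⁻²⁶ kg

Combine |q|V = ½mv² and r = mv/(|q|B): eliminate v to get m = qB²r²/(2V).
m = (1.602×10⁻¹⁹)(0.321)²(0.0458)²/(2·549) ≈ 3.15×10⁻²⁶ kg.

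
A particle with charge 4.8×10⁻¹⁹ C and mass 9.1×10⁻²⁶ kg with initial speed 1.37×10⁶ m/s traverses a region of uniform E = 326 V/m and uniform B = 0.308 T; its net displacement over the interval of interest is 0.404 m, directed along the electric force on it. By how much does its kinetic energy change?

ΔKE ≈ 6.32×10⁻¹⁷ J

The magnetic force is always ⟂ v and does no work; only the electric force changes KE.
ΔKE = F_E · d = |q|E d = (4.8×10⁻¹⁹)(326)(0.404) ≈ 6.32×10⁻¹⁷ J.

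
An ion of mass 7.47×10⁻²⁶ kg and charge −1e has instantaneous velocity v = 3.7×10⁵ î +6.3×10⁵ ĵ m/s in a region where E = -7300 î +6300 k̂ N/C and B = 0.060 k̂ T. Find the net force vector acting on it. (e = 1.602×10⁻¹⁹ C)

F ≈ (-4.89×10⁻¹⁵, 3.56×10⁻¹⁵, -1.01×10⁻¹⁵) N

v×B = (3.78×10⁴, -2.22×10⁴, 0) N/C.
E + v×B = (3.05×10⁴, -2.22×10⁴, 6300) N/C.
F = q(E + v×B) = (−1.602×10⁻¹⁹ C)·(3.05×10⁴, -2.22×10⁴, 6300) = (-4.89×10⁻¹⁵, 3.56×10⁻¹⁵, -1.01×10⁻¹⁵) N.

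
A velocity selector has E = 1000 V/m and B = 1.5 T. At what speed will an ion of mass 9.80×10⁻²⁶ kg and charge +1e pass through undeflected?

v = 670 m/s

Straight-line motion ⇒ electric and magnetic forces cancel, so E = vB.
v = E/B = 1000/1.5 = 670 m/s.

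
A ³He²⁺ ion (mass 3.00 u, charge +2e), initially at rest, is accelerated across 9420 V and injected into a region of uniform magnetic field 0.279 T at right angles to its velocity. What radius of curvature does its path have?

Acceleration: |q|V = ½mv² ⇒ v = √(2|q|V/m) = √(2·3.204×10⁻¹⁹·9420/4.983×10⁻²⁷) ≈ 1.101×10⁶ m/s.
In the field: r = mv/(|q|B) = (4.983×10⁻²⁷)(1.101×10⁶)/((3.204×10⁻¹⁹)(0.279)) ≈ 0.0614 m.

r ≈ 0.0614 m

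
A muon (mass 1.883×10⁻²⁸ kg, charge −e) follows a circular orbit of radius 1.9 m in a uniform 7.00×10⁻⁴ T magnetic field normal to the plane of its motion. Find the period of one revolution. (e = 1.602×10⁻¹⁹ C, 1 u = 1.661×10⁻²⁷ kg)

T ≈ 1.06×10⁻⁵ s

The cyclotron period depends only on m, q, B: T = 2πm/(|q|B).
T = 2π(1.883×10⁻²⁸)/((1.602×10⁻¹⁹)(7.00×10⁻⁴)) ≈ 1.06×10⁻⁵ s.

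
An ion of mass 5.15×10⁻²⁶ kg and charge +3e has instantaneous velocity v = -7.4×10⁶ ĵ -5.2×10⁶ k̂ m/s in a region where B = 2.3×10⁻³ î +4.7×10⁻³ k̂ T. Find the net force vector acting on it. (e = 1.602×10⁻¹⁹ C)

F ≈ (-1.67×10⁻¹⁴, -5.75×10⁻¹⁵, 8.18×10⁻¹⁵) N

v×B = (-3.48×10⁴, -1.20×10⁴, 1.70×10⁴) N/C.
F = q v×B = (4.806×10⁻¹⁹ C)·(-3.48×10⁴, -1.20×10⁴, 1.70×10⁴) = (-1.67×10⁻¹⁴, -5.75×10⁻¹⁵, 8.18×10⁻¹⁵) N.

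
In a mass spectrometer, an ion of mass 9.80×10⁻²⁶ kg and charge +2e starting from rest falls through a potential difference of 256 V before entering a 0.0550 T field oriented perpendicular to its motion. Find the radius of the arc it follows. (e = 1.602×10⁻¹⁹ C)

r ≈ 0.228 m

Acceleration: |q|V = ½mv² ⇒ v = √(2|q|V/m) = √(2·3.204×10⁻¹⁹·256/9.80×10⁻²⁶) ≈ 4.091×10⁴ m/s.
In the field: r = mv/(|q|B) = (9.80×10⁻²⁶)(4.091×10⁴)/((3.204×10⁻¹⁹)(0.0550)) ≈ 0.228 m.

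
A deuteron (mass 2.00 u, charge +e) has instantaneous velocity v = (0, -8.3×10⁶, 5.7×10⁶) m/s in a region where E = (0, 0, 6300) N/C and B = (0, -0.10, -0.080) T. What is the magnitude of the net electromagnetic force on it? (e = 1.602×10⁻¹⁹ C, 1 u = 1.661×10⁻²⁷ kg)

v×B = (1.23×10⁶, 0, 0) N/C.
E + v×B = (1.23×10⁶, 0, 6300) N/C.
F = q(E + v×B) = (1.602×10⁻¹⁹ C)·(1.23×10⁶, 0, 6300) = (1.98×10⁻¹³, 0, 1.01×10⁻¹⁵) N.
|F| = 1.98×10⁻¹³ N.

|F| ≈ 1.98×10⁻¹³ N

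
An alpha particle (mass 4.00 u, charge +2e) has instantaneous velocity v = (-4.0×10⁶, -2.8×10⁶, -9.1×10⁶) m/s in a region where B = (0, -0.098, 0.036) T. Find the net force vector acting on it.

F ≈ (-3.18×10⁻¹³, 4.61×10⁻¹⁴, 1.26×10⁻¹³) N

v×B = (-9.93×10⁵, 1.44×10⁵, 3.92×10⁵) N/C.
F = q v×B = (3.204×10⁻¹⁹ C)·(-9.93×10⁵, 1.44×10⁵, 3.92×10⁵) = (-3.18×10⁻¹³, 4.61×10⁻¹⁴, 1.26×10⁻¹³) N.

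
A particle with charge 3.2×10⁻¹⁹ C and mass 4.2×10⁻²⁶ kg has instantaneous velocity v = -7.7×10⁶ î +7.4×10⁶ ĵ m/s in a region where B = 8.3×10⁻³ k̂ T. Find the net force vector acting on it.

F ≈ (1.97×10⁻¹⁴, 2.05×10⁻¹⁴, 0) N

v×B = (6.14×10⁴, 6.39×10⁴, 0) N/C.
F = q v×B = (3.2×10⁻¹⁹ C)·(6.14×10⁴, 6.39×10⁴, 0) = (1.97×10⁻¹⁴, 2.05×10⁻¹⁴, 0) N.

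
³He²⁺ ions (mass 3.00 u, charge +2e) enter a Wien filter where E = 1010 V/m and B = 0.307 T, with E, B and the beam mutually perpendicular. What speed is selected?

v = 3290 m/s

Zero net Lorentz force requires |qE| = |q v×B|, i.e. E = vB.
v = E/B = 1010/0.307 = 3290 m/s.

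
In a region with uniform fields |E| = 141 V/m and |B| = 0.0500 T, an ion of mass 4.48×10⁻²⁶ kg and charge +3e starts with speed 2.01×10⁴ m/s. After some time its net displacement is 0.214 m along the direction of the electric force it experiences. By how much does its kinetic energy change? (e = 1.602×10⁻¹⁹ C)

ΔKE ≈ 1.45×10⁻¹⁷ J

The magnetic force is always ⟂ v and does no work; only the electric force changes KE.
ΔKE = F_E · d = |q|E d = (4.806×10⁻¹⁹)(141)(0.214) ≈ 1.45×10⁻¹⁷ J.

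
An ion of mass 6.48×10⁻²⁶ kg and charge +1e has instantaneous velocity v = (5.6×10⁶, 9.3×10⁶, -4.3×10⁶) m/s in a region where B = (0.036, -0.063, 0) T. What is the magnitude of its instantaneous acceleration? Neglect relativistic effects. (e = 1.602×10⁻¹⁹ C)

v×B = (-2.71×10⁵, -1.55×10⁵, -6.88×10⁵) N/C.
F = q v×B = (1.602×10⁻¹⁹ C)·(-2.71×10⁵, -1.55×10⁵, -6.88×10⁵) = (-4.34×10⁻¹⁴, -2.48×10⁻¹⁴, -1.10×10⁻¹³) N.
|a| = |F|/m = 1.210×10⁻¹³/6.48×10⁻²⁶ ≈ 1.87×10¹² m/s².

|a| ≈ 1.87×10¹² m/s²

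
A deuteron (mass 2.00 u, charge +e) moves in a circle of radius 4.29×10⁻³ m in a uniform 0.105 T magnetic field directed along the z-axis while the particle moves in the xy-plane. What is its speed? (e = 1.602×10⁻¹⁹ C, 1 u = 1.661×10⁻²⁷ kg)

v ≈ 2.17×10⁴ m/s

From |q|vB = mv²/r, v = |q|Br/m.
v = (1.602×10⁻¹⁹)(0.105)(4.29×10⁻³)/3.322×10⁻²⁷ ≈ 2.17×10⁴ m/s.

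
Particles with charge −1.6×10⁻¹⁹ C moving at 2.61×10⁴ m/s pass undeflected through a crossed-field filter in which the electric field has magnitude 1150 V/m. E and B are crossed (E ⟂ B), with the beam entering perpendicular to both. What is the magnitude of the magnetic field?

Balance of forces in the selector: qE = qvB ⇒ B = E/v.
B = 1150/2.61×10⁴ = 0.0441 T.

B = 0.0441 T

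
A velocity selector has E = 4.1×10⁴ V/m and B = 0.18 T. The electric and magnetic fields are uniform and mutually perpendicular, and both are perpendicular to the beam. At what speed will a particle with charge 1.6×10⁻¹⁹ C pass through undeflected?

v = 2.3×10⁵ m/s

Straight-line motion ⇒ electric and magnetic forces cancel, so E = vB.
v = E/B = 4.1×10⁴/0.18 = 2.3×10⁵ m/s.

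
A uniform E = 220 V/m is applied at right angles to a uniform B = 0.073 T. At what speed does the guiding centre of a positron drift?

In crossed fields the guiding centre drifts at v_d = |E×B|/B² = E/B, independent of charge and mass.
v_d = 220/0.073 = 3000 m/s.

v_d ≈ 3000 m/s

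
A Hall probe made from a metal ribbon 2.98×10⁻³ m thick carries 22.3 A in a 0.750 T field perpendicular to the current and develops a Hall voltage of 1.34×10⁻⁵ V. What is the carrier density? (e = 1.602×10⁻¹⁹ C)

From V_H = IB/(n e t), n = IB/(V_H e t).
n = (22.3)(0.750)/((1.34×10⁻⁵)(1.602×10⁻¹⁹)(2.98×10⁻³)) ≈ 2.61×10²⁷ m⁻³.

n ≈ 2.61×10²⁷ m⁻³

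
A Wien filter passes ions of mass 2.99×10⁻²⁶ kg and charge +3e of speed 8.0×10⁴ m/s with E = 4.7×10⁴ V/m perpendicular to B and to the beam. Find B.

Balance of forces in the selector: qE = qvB ⇒ B = E/v.
B = 4.7×10⁴/8.0×10⁴ = 0.59 T.

B = 0.59 T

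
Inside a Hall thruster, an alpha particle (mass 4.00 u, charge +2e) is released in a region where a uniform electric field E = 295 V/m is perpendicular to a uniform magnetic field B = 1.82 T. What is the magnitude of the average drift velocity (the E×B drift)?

v_d ≈ 162 m/s

The E×B drift speed is v_d = E/B.
v_d = 295/1.82 = 162 m/s.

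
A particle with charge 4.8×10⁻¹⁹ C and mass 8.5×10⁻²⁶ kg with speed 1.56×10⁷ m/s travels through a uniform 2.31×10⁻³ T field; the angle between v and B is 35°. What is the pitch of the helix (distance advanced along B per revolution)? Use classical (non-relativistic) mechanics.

p ≈ 6160 m

v∥ = v cosθ = 1.56×10⁷·cos35° ≈ 1.278×10⁷ m/s.
T = 2πm/(|q|B) = 2π(8.5×10⁻²⁶)/((4.8×10⁻¹⁹)(2.31×10⁻³)) ≈ 4.817×10⁻⁴ s.
pitch = v∥ T = (1.278×10⁷)(4.817×10⁻⁴) ≈ 6160 m.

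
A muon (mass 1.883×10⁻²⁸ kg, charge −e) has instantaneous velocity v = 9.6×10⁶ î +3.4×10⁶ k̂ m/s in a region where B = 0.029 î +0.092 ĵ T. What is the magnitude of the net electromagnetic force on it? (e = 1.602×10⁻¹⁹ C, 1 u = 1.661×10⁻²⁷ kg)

v×B = (-3.13×10⁵, 9.86×10⁴, 8.83×10⁵) N/C.
F = q v×B = (−1.602×10⁻¹⁹ C)·(-3.13×10⁵, 9.86×10⁴, 8.83×10⁵) = (5.01×10⁻¹⁴, -1.58×10⁻¹⁴, -1.41×10⁻¹³) N.
|F| = 1.51×10⁻¹³ N.

|F| ≈ 1.51×10⁻¹³ N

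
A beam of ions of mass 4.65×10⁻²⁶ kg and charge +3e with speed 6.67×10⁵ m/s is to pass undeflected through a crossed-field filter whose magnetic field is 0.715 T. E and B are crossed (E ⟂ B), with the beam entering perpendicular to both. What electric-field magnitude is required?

For straight-line motion qE = qvB, so E = vB.
E = 6.67×10⁵ × 0.715 = 4.77×10⁵ V/m.

E = 4.77×10⁵ V/m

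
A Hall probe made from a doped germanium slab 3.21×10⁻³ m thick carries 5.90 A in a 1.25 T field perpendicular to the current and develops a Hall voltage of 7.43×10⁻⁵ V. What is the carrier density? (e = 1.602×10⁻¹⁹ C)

From V_H = IB/(n e t), n = IB/(V_H e t).
n = (5.90)(1.25)/((7.43×10⁻⁵)(1.602×10⁻¹⁹)(3.21×10⁻³)) ≈ 1.93×10²⁶ m⁻³.

n ≈ 1.93×10²⁶ m⁻³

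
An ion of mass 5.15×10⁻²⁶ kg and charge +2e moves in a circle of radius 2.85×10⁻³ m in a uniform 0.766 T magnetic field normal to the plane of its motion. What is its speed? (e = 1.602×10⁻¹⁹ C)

From |q|vB = mv²/r, v = |q|Br/m.
v = (3.204×10⁻¹⁹)(0.766)(2.85×10⁻³)/5.15×10⁻²⁶ ≈ 1.36×10⁴ m/s.

v ≈ 1.36×10⁴ m/s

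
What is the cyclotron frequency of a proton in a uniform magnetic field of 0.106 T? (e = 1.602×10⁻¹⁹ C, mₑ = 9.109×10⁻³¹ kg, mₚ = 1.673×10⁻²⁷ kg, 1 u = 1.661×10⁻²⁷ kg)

f ≈ 1.62×10⁶ Hz

f = |q|B/(2πm).
f = (1.602×10⁻¹⁹)(0.106)/(2π·1.673×10⁻²⁷) ≈ 1.62×10⁶ Hz.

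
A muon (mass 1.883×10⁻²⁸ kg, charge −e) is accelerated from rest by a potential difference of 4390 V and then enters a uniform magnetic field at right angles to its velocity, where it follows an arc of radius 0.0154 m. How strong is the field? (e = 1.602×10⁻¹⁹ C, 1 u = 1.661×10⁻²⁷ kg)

B ≈ 0.209 T

v = √(2|q|V/m) = √(2·1.602×10⁻¹⁹·4390/1.883×10⁻²⁸) ≈ 2.733×10⁶ m/s.
B = mv/(|q|r) = (1.883×10⁻²⁸)(2.733×10⁶)/((1.602×10⁻¹⁹)(0.0154)) ≈ 0.209 T.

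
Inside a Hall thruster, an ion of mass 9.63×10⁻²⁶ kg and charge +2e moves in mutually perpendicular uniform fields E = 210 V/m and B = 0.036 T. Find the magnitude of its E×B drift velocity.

The steady drift has the magnetic force balancing the electric force, so v_d = E/B.
v_d = 210/0.036 = 5800 m/s.

v_d ≈ 5800 m/s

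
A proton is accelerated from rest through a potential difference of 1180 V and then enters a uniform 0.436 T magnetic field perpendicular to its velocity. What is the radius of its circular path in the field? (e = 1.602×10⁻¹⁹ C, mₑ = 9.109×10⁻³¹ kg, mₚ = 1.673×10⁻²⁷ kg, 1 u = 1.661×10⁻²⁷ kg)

r ≈ 0.0114 m

Acceleration: |q|V = ½mv² ⇒ v = √(2|q|V/m) = √(2·1.602×10⁻¹⁹·1180/1.673×10⁻²⁷) ≈ 4.754×10⁵ m/s.
In the field: r = mv/(|q|B) = (1.673×10⁻²⁷)(4.754×10⁵)/((1.602×10⁻¹⁹)(0.436)) ≈ 0.0114 m.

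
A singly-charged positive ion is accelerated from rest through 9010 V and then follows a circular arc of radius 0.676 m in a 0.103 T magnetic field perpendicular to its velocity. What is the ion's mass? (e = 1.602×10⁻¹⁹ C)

Combine |q|V = ½mv² and r = mv/(|q|B): eliminate v to get m = qB²r²/(2V).
m = (1.602×10⁻¹⁹)(0.103)²(0.676)²/(2·9010) ≈ 4.31×10⁻²⁶ kg.

m ≈ 4.31×10⁻²⁶ kg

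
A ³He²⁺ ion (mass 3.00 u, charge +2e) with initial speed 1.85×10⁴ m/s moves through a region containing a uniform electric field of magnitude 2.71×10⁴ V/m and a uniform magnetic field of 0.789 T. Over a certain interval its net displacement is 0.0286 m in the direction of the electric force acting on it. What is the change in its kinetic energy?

The magnetic force is always ⟂ v and does no work; only the electric force changes KE.
ΔKE = F_E · d = |q|E d = (3.204×10⁻¹⁹)(2.71×10⁴)(0.0286) ≈ 2.48×10⁻¹⁶ J.

ΔKE ≈ 2.48×10⁻¹⁶ J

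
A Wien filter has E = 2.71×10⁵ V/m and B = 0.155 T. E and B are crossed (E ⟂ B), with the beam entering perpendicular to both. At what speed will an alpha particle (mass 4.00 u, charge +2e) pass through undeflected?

For undeflected motion the electric and magnetic forces balance: qE = qvB.
v = E/B = 2.71×10⁵/0.155 = 1.75×10⁶ m/s.
The result is independent of the particle's charge and mass.

v = 1.75×10⁶ m/s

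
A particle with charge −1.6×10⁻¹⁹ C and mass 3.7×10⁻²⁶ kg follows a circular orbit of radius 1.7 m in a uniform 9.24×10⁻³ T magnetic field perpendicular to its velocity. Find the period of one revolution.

T ≈ 1.57×10⁻⁴ s

The cyclotron period depends only on m, q, B: T = 2πm/(|q|B).
T = 2π(3.7×10⁻²⁶)/((1.6×10⁻¹⁹)(9.24×10⁻³)) ≈ 1.57×10⁻⁴ s.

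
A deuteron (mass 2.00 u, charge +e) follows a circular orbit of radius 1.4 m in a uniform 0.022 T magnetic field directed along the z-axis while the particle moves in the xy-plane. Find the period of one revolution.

T ≈ 5.9×10⁻⁶ s

The cyclotron period depends only on m, q, B: T = 2πm/(|q|B).
T = 2π(3.322×10⁻²⁷)/((1.602×10⁻¹⁹)(0.022)) ≈ 5.9×10⁻⁶ s.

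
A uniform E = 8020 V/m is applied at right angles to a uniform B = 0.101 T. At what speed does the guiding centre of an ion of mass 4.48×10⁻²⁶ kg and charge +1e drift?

v_d ≈ 7.94×10⁴ m/s

The steady drift has the magnetic force balancing the electric force, so v_d = E/B.
v_d = 8020/0.101 = 7.94×10⁴ m/s.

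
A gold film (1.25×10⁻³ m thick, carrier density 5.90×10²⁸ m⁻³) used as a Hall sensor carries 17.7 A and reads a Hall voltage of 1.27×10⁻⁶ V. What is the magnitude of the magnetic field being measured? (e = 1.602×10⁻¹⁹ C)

From V_H = IB/(n e t), B = V_H n e t / I.
B = (1.27×10⁻⁶)(5.90×10²⁸)(1.602×10⁻¹⁹)(1.25×10⁻³)/17.7 ≈ 0.848 T.

B ≈ 0.848 T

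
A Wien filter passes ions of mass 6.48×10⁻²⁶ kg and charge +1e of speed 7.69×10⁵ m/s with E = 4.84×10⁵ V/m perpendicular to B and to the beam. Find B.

Balance of forces in the selector: qE = qvB ⇒ B = E/v.
B = 4.84×10⁵/7.69×10⁵ = 0.629 T.

B = 0.629 T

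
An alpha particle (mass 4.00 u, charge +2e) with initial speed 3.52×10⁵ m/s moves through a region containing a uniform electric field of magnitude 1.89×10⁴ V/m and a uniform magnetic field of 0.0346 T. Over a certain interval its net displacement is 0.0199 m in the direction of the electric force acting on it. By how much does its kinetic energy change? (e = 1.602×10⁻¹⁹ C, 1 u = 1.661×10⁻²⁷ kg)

The magnetic force is always ⟂ v and does no work; only the electric force changes KE.
ΔKE = F_E · d = |q|E d = (3.204×10⁻¹⁹)(1.89×10⁴)(0.0199) ≈ 1.21×10⁻¹⁶ J.

ΔKE ≈ 1.21×10⁻¹⁶ J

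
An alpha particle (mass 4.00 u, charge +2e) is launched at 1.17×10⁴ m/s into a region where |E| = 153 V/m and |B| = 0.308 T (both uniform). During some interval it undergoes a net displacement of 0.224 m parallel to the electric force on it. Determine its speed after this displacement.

B does no work; ΔKE = |q|E d.
½mv_f² = ½mv₀² + |q|Ed = ½(6.644×10⁻²⁷)(1.17×10⁴)² + (3.204×10⁻¹⁹)(153)(0.224) ≈ 4.547×10⁻¹⁹ J + 1.098×10⁻¹⁷ J ≈ 1.144×10⁻¹⁷ J.
v_f = √(2·1.144×10⁻¹⁷/6.644×10⁻²⁷) ≈ 5.87×10⁴ m/s.

v_f ≈ 5.87×10⁴ m/s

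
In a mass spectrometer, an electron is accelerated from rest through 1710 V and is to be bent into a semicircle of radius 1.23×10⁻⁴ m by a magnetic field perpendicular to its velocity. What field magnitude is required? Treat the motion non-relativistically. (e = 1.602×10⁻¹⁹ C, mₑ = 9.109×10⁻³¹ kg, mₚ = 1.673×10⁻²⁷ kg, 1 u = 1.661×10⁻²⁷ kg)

v = √(2|q|V/m) = √(2·1.602×10⁻¹⁹·1710/9.109×10⁻³¹) ≈ 2.452×10⁷ m/s.
B = mv/(|q|r) = (9.109×10⁻³¹)(2.452×10⁷)/((1.602×10⁻¹⁹)(1.23×10⁻⁴)) ≈ 1.13 T.

B ≈ 1.13 T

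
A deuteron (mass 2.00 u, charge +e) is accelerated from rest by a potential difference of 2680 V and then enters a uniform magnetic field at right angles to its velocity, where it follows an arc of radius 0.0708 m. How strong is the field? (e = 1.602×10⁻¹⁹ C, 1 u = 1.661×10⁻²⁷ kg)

v = √(2|q|V/m) = √(2·1.602×10⁻¹⁹·2680/3.322×10⁻²⁷) ≈ 5.084×10⁵ m/s.
B = mv/(|q|r) = (3.322×10⁻²⁷)(5.084×10⁵)/((1.602×10⁻¹⁹)(0.0708)) ≈ 0.149 T.

B ≈ 0.149 T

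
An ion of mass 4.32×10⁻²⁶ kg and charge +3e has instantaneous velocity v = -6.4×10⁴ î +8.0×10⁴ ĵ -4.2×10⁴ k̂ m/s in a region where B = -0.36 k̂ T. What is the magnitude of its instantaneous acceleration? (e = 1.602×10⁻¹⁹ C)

|a| ≈ 4.10×10¹¹ m/s²

v×B = (-2.88×10⁴, -2.30×10⁴, 0) N/C.
F = q v×B = (4.806×10⁻¹⁹ C)·(-2.88×10⁴, -2.30×10⁴, 0) = (-1.38×10⁻¹⁴, -1.11×10⁻¹⁴, 0) N.
|a| = |F|/m = 1.773×10⁻¹⁴/4.32×10⁻²⁶ ≈ 4.10×10¹¹ m/s².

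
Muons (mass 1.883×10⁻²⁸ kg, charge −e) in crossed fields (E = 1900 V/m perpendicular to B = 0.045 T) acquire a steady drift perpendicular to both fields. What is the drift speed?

v_d ≈ 4.2×10⁴ m/s

The E×B drift speed is v_d = E/B.
v_d = 1900/0.045 = 4.2×10⁴ m/s.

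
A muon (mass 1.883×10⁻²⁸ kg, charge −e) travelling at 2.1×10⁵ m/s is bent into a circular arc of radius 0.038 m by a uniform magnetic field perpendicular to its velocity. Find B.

From |q|vB = mv²/r, B = mv/(|q|r).
B = (1.883×10⁻²⁸)(2.1×10⁵)/((1.602×10⁻¹⁹)(0.038)) ≈ 6.5×10⁻³ T.

B ≈ 6.5×10⁻³ T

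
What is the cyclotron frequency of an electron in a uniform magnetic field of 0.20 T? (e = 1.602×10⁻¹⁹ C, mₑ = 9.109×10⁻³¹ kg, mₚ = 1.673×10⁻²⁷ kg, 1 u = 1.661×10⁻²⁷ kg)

f = |q|B/(2πm).
f = (1.602×10⁻¹⁹)(0.20)/(2π·9.109×10⁻³¹) ≈ 5.6×10⁹ Hz.

f ≈ 5.6×10⁹ Hz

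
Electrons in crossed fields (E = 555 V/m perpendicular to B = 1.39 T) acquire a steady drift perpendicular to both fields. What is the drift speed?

In crossed fields the guiding centre drifts at v_d = |E×B|/B² = E/B, independent of charge and mass.
v_d = 555/1.39 = 399 m/s.

v_d ≈ 399 m/s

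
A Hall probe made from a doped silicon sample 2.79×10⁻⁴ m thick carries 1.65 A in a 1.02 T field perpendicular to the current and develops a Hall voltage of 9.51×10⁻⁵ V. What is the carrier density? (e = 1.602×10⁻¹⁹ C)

From V_H = IB/(n e t), n = IB/(V_H e t).
n = (1.65)(1.02)/((9.51×10⁻⁵)(1.602×10⁻¹⁹)(2.79×10⁻⁴)) ≈ 3.96×10²⁶ m⁻³.

n ≈ 3.96×10²⁶ m⁻³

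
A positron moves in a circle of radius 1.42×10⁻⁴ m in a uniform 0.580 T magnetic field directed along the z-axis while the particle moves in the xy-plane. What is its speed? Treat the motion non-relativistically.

v ≈ 1.45×10⁷ m/s

From |q|vB = mv²/r, v = |q|Br/m.
v = (1.602×10⁻¹⁹)(0.580)(1.42×10⁻⁴)/9.109×10⁻³¹ ≈ 1.45×10⁷ m/s.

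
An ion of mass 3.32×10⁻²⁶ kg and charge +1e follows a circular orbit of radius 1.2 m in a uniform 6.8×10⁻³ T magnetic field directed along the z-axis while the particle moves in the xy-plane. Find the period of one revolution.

T ≈ 1.9×10⁻⁴ s

The cyclotron period depends only on m, q, B: T = 2πm/(|q|B).
T = 2π(3.32×10⁻²⁶)/((1.602×10⁻¹⁹)(6.8×10⁻³)) ≈ 1.9×10⁻⁴ s.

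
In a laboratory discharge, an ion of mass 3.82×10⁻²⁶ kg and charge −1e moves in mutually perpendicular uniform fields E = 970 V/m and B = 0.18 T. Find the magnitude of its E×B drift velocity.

v_d ≈ 5400 m/s

The steady drift has the magnetic force balancing the electric force, so v_d = E/B.
v_d = 970/0.18 = 5400 m/s.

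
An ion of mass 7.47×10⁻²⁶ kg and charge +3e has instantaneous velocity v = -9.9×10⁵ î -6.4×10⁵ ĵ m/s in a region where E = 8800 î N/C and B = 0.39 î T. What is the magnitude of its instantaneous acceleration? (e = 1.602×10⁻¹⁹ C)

v×B = (0, 0, 2.50×10⁵) N/C.
E + v×B = (8800, 0, 2.50×10⁵) N/C.
F = q(E + v×B) = (4.806×10⁻¹⁹ C)·(8800, 0, 2.50×10⁵) = (4.23×10⁻¹⁵, 0, 1.20×10⁻¹³) N.
|a| = |F|/m = 1.200×10⁻¹³/7.47×10⁻²⁶ ≈ 1.61×10¹² m/s².

|a| ≈ 1.61×10¹² m/s²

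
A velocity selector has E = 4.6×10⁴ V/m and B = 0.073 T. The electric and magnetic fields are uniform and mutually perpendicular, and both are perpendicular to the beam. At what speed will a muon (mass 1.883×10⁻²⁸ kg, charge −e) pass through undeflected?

v = 6.3×10⁵ m/s

For undeflected motion the electric and magnetic forces balance: qE = qvB.
v = E/B = 4.6×10⁴/0.073 = 6.3×10⁵ m/s.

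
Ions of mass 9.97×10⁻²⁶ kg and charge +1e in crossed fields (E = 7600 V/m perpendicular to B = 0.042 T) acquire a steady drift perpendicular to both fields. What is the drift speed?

In crossed fields the guiding centre drifts at v_d = |E×B|/B² = E/B, independent of charge and mass.
v_d = 7600/0.042 = 1.8×10⁵ m/s.

v_d ≈ 1.8×10⁵ m/s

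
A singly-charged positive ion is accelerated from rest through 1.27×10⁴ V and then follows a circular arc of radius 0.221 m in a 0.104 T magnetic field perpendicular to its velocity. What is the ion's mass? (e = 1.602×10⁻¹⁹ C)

m ≈ 3.33×10⁻²⁷ kg

Combine |q|V = ½mv² and r = mv/(|q|B): eliminate v to get m = qB²r²/(2V).
m = (1.602×10⁻¹⁹)(0.104)²(0.221)²/(2·1.27×10⁴) ≈ 3.33×10⁻²⁷ kg.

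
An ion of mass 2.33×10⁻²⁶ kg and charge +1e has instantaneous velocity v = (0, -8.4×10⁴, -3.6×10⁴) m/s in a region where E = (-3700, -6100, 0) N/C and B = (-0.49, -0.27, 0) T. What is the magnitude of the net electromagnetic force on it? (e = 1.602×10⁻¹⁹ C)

|F| ≈ 7.18×10⁻¹⁵ N

v×B = (-9720, 1.76×10⁴, -4.12×10⁴) N/C.
E + v×B = (-1.34×10⁴, 1.15×10⁴, -4.12×10⁴) N/C.
F = q(E + v×B) = (1.602×10⁻¹⁹ C)·(-1.34×10⁴, 1.15×10⁴, -4.12×10⁴) = (-2.15×10⁻¹⁵, 1.85×10⁻¹⁵, -6.59×10⁻¹⁵) N.
|F| = 7.18×10⁻¹⁵ N.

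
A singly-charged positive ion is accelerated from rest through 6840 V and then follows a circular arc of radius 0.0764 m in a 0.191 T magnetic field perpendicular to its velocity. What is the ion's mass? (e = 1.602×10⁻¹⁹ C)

Combine |q|V = ½mv² and r = mv/(|q|B): eliminate v to get m = qB²r²/(2V).
m = (1.602×10⁻¹⁹)(0.191)²(0.0764)²/(2·6840) ≈ 2.49×10⁻²⁷ kg.

m ≈ 2.49×10⁻²⁷ kg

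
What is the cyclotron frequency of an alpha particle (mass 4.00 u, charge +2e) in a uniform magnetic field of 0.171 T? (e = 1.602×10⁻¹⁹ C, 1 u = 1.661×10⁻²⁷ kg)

f ≈ 1.31×10⁶ Hz

f = |q|B/(2πm).
f = (3.204×10⁻¹⁹)(0.171)/(2π·6.644×10⁻²⁷) ≈ 1.31×10⁶ Hz.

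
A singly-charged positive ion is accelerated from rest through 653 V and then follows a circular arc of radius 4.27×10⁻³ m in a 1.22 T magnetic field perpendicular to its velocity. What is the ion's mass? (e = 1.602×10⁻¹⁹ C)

m ≈ 3.33×10⁻²⁷ kg

Combine |q|V = ½mv² and r = mv/(|q|B): eliminate v to get m = qB²r²/(2V).
m = (1.602×10⁻¹⁹)(1.22)²(4.27×10⁻³)²/(2·653) ≈ 3.33×10⁻²⁷ kg.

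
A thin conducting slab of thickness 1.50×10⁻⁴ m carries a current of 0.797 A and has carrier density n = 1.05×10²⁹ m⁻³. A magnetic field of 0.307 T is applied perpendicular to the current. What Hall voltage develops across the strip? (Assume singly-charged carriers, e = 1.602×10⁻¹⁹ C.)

V_H ≈ 9.70×10⁻⁸ V

V_H = IB/(n e t).
V_H = (0.797)(0.307)/((1.05×10²⁹)(1.602×10⁻¹⁹)(1.50×10⁻⁴)) ≈ 9.70×10⁻⁸ V.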